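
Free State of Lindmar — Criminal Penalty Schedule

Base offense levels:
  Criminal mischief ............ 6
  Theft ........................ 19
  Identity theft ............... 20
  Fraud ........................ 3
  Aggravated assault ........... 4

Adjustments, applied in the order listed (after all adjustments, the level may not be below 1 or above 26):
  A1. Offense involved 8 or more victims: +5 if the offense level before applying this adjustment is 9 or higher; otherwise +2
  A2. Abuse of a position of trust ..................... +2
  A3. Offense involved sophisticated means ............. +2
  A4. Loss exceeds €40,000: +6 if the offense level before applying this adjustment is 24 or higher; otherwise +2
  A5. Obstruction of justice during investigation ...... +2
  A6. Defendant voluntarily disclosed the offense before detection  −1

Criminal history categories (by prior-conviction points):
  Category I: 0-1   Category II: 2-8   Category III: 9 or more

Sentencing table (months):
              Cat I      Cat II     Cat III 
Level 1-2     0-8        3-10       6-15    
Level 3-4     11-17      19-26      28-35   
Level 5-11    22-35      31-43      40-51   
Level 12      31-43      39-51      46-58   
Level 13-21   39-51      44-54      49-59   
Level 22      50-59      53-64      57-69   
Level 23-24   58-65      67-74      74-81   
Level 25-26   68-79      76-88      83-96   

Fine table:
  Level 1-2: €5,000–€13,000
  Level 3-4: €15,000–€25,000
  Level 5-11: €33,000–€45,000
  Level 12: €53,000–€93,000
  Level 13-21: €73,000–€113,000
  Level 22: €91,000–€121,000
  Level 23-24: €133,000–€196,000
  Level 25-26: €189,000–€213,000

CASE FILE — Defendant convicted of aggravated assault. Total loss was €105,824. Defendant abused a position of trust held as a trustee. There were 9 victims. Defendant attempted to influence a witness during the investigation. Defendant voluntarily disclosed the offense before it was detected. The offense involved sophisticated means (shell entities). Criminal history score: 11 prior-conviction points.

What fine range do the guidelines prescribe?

€73,000–€113,000

Base offense level for aggravated assault: 4.
A1 applies (level before this adjustment is 4 < 9, so +2): 4 + 2 = 6.
A2 applies: 6 + 2 = 8.
A3 applies: 8 + 2 = 10.
A4 applies (level before this adjustment is 10 < 24, so +2): 10 + 2 = 12.
A5 applies: 12 + 2 = 14.
A6 applies: 14 − 1 = 13.
Final offense level: 13.
Level 13 falls in the 13-21 band.
Fine table: Level 13-21 → €73,000–€113,000.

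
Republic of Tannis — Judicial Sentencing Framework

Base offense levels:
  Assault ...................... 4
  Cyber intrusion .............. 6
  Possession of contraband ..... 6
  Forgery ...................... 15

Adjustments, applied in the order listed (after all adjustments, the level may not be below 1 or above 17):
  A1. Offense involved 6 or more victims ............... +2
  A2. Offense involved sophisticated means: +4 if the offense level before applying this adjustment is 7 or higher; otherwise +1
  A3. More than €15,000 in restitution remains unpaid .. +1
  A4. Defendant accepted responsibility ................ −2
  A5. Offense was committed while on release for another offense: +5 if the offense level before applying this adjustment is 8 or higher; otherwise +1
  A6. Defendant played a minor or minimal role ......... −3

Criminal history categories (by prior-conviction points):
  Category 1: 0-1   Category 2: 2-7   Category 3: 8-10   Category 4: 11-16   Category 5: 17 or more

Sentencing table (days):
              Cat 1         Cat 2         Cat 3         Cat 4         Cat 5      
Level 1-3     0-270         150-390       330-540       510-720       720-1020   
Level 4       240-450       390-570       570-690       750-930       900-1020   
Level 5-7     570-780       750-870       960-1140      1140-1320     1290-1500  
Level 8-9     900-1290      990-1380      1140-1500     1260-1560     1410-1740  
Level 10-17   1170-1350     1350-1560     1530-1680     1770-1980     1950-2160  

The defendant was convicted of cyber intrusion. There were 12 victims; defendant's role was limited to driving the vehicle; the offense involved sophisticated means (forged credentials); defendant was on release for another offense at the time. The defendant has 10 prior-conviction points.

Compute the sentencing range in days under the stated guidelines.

1530-1680 days

Base offense level for cyber intrusion: 6.
A1 applies: 6 + 2 = 8.
A2 applies (level before this adjustment is 8 ≥ 7, so +4): 8 + 4 = 12.
A3 does not apply.
A5 applies (level before this adjustment is 12 ≥ 8, so +5): 12 + 5 = 17.
A6 applies: 17 − 3 = 14.
Final offense level: 14.
Criminal history: 10 prior points → Category 3 (8-10).
Level 14 falls in the 10-17 band.
Grid: Level 10-17 × Category 3 = 1530-1680 days.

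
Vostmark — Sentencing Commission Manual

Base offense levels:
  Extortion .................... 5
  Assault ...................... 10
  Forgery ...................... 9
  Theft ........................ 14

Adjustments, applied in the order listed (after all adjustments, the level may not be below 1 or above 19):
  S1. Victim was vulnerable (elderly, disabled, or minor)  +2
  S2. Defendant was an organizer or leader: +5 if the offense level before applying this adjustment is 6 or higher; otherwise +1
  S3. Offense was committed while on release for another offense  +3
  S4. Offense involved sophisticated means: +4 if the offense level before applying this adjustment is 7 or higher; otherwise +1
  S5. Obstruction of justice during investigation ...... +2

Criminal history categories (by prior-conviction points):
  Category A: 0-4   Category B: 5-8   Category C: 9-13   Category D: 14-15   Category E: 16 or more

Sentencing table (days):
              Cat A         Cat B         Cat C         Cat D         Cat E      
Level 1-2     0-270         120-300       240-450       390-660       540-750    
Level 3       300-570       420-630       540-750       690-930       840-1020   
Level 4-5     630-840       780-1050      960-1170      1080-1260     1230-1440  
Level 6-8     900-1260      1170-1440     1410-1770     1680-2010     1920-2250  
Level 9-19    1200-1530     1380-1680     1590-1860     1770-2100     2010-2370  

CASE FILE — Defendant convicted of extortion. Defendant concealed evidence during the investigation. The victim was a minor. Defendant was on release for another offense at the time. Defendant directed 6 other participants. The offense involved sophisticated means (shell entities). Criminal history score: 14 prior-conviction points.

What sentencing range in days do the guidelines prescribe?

Base offense level for extortion: 5.
S1 applies: 5 + 2 = 7.
S2 applies (level before this adjustment is 7 ≥ 6, so +5): 7 + 5 = 12.
S3 applies: 12 + 3 = 15.
S4 applies (level before this adjustment is 15 ≥ 7, so +4): 15 + 4 = 19.
S5 applies: 19 + 2 = 21.
Level 21 exceeds the maximum of 19; capped at 19.
Final offense level: 19.
Criminal history: 14 prior points → Category D (14-15).
Level 19 falls in the 9-19 band.
Grid: Level 9-19 × Category D = 1770-2100 days.

1770-2100 days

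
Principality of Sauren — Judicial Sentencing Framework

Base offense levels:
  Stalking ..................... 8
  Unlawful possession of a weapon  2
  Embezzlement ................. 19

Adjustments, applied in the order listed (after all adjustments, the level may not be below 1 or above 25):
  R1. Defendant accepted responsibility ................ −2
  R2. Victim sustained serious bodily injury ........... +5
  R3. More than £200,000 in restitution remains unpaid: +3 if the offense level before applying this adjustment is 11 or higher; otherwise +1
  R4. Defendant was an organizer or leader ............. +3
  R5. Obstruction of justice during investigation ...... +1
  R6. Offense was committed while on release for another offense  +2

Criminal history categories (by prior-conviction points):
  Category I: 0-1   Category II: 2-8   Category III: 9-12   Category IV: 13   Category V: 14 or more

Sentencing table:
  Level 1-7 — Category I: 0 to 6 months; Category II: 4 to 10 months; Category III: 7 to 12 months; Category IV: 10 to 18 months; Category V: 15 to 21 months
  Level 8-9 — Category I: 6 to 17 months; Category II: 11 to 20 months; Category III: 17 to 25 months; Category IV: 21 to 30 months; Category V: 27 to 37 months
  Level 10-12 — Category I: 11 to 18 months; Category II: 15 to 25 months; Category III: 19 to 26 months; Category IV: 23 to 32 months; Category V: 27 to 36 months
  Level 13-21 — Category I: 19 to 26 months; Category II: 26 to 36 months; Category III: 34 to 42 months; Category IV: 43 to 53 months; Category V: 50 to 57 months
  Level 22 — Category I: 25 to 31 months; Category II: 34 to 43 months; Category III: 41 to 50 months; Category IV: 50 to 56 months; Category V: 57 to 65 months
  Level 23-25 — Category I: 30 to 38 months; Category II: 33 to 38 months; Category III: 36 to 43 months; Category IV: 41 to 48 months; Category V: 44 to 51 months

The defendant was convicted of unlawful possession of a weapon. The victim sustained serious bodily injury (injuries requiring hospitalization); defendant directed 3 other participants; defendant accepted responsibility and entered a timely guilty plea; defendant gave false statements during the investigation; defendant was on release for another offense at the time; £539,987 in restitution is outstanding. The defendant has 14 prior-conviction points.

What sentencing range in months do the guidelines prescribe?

27-36 months

Base offense level for unlawful possession of a weapon: 2.
R1 applies: 2 − 2 = 0.
R2 applies: 0 + 5 = 5.
R3 applies (level before this adjustment is 5 < 11, so +1): 5 + 1 = 6.
R4 applies: 6 + 3 = 9.
R5 applies: 9 + 1 = 10.
R6 applies: 10 + 2 = 12.
Final offense level: 12.
Criminal history: 14 prior points → Category V (14+).
Level 12 falls in the 10-12 band.
Grid: Level 10-12 × Category V = 27-36 months.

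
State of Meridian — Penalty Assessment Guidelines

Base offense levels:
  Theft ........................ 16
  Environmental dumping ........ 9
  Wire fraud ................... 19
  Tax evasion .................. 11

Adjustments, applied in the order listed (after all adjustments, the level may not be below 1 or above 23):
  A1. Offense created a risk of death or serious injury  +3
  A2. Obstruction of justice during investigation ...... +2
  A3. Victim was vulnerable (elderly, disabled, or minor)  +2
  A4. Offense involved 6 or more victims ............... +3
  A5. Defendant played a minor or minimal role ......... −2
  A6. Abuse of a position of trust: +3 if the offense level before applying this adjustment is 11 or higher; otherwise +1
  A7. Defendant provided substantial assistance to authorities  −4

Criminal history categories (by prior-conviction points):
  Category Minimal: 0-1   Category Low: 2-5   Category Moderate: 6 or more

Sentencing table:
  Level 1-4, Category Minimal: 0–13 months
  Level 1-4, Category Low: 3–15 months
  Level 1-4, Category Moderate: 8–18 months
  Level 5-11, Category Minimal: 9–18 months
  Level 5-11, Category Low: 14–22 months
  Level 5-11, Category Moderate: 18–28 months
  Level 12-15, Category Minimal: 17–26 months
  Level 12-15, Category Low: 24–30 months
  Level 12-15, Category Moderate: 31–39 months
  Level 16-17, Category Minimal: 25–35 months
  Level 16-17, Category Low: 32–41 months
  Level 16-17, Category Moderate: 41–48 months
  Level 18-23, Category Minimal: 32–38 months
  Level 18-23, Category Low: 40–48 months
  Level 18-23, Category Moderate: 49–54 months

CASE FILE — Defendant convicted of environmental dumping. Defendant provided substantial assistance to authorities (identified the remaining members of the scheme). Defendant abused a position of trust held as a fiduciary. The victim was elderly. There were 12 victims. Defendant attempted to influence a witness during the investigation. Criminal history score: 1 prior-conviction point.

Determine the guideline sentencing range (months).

17-26 months

Base offense level for environmental dumping: 9.
A1 does not apply.
A2 applies: 9 + 2 = 11.
A3 applies: 11 + 2 = 13.
A4 applies: 13 + 3 = 16.
A5 does not apply.
A6 applies (level before this adjustment is 16 ≥ 11, so +3): 16 + 3 = 19.
A7 applies: 19 − 4 = 15.
Final offense level: 15.
Criminal history: 1 prior point → Category Minimal (0-1).
Level 15 falls in the 12-15 band.
Grid: Level 12-15 × Category Minimal = 17-26 months.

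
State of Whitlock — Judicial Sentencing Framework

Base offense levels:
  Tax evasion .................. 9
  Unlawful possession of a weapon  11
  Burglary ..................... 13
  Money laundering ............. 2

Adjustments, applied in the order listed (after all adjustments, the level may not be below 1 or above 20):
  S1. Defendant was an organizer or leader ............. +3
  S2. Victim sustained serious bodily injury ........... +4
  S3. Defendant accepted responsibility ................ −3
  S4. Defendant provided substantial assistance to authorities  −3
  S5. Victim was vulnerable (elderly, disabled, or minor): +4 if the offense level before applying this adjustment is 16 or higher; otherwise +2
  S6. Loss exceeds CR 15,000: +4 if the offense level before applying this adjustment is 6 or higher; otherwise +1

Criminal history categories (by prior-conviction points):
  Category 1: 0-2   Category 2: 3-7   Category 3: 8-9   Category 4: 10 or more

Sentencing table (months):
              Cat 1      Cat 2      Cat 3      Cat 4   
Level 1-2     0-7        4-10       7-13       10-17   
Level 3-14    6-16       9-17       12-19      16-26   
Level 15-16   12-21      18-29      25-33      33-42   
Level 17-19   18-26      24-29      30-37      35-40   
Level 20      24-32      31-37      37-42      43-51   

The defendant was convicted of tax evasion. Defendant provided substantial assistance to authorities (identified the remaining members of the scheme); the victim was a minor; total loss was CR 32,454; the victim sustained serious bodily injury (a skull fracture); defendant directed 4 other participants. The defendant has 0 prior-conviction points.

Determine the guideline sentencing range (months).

18-26 months

Base offense level for tax evasion: 9.
S1 applies: 9 + 3 = 12.
S2 applies: 12 + 4 = 16.
S4 applies: 16 − 3 = 13.
S5 applies (level before this adjustment is 13 < 16, so +2): 13 + 2 = 15.
S6 applies (level before this adjustment is 15 ≥ 6, so +4): 15 + 4 = 19.
Final offense level: 19.
Criminal history: 0 prior points → Category 1 (0-2).
Level 19 falls in the 17-19 band.
Grid: Level 17-19 × Category 1 = 18-26 months.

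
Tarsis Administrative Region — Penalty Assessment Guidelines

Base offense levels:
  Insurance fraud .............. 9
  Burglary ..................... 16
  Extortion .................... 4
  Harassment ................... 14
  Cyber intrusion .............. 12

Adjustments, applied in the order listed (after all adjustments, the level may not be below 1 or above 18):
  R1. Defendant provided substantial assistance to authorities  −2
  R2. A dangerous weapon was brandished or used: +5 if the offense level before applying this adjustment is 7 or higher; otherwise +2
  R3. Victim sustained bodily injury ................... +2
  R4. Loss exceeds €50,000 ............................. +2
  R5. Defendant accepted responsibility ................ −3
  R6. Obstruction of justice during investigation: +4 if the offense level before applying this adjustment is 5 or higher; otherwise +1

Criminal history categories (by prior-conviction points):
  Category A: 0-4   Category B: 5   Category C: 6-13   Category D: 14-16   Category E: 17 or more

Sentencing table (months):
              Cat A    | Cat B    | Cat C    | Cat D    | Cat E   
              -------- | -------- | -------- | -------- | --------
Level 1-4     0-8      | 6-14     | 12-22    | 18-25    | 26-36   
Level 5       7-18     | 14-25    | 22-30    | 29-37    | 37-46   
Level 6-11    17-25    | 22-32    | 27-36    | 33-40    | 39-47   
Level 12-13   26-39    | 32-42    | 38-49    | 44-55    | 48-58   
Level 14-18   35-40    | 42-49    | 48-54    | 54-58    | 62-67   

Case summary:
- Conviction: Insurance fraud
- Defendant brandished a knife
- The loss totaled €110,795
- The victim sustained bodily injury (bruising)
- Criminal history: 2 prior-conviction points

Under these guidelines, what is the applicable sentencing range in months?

Base offense level for insurance fraud: 9.
R1 does not apply.
R2 applies (level before this adjustment is 9 ≥ 7, so +5): 9 + 5 = 14.
R3 applies: 14 + 2 = 16.
R4 applies: 16 + 2 = 18.
R6 does not apply.
Final offense level: 18.
Criminal history: 2 prior points → Category A (0-4).
Level 18 falls in the 14-18 band.
Grid: Level 14-18 × Category A = 35-40 months.

35-40 months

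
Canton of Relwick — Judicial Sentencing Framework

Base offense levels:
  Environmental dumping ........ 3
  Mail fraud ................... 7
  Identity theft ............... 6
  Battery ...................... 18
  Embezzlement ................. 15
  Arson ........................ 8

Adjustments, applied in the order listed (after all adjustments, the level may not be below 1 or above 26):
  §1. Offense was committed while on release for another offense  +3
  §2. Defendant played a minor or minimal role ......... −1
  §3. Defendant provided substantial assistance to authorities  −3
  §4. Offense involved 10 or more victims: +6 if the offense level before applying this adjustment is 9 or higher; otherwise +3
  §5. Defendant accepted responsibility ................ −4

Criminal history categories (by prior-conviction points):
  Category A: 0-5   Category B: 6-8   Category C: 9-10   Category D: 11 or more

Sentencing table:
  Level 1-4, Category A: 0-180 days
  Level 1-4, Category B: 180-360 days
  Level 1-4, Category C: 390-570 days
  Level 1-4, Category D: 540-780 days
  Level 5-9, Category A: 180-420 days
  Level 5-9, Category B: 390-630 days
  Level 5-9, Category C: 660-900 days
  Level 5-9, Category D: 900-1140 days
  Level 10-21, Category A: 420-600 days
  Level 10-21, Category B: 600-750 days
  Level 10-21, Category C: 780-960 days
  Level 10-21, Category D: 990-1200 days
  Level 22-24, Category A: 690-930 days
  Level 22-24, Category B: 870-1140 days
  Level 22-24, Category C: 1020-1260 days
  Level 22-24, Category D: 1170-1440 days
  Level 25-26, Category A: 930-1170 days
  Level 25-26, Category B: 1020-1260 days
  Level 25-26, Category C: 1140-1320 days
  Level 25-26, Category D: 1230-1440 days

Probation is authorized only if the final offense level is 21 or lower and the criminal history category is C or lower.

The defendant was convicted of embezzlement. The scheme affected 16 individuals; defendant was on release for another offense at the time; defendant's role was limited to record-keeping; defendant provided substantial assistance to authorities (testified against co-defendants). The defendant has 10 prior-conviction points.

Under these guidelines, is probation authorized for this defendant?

Base offense level for embezzlement: 15.
§1 applies: 15 + 3 = 18.
§2 applies: 18 − 1 = 17.
§3 applies: 17 − 3 = 14.
§4 applies (level before this adjustment is 14 ≥ 9, so +6): 14 + 6 = 20.
Final offense level: 20.
Criminal history: 10 prior points → Category C (9-10).
Level 20 falls in the 10-21 band.
Grid: Level 10-21 × Category C = 780-960 days.
Probation check: level 20 ≤ 21 and category C ≤ C → eligible.

Yes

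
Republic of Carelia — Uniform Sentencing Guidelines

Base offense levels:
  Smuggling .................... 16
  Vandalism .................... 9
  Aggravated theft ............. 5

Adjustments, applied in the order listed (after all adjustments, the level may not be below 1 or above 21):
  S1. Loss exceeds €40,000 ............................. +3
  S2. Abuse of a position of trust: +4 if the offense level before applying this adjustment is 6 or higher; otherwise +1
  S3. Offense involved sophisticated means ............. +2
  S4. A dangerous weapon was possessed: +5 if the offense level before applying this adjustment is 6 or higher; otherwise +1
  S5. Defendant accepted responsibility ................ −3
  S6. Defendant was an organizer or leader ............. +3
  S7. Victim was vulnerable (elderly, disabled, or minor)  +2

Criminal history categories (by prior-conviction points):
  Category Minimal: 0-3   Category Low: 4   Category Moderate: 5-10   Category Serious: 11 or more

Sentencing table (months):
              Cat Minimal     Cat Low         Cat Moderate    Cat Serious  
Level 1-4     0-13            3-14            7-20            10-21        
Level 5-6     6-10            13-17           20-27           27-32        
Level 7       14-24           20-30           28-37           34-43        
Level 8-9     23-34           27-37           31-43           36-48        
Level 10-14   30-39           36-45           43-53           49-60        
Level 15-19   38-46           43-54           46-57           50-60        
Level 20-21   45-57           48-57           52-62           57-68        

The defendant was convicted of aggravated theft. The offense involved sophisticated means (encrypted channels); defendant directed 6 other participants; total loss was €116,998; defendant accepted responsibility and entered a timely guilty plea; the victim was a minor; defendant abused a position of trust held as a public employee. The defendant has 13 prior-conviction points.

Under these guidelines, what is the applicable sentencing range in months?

50-60 months

Base offense level for aggravated theft: 5.
S1 applies: 5 + 3 = 8.
S2 applies (level before this adjustment is 8 ≥ 6, so +4): 8 + 4 = 12.
S3 applies: 12 + 2 = 14.
S4 does not apply.
S5 applies: 14 − 3 = 11.
S6 applies: 11 + 3 = 14.
S7 applies: 14 + 2 = 16.
Final offense level: 16.
Criminal history: 13 prior points → Category Serious (11+).
Level 16 falls in the 15-19 band.
Grid: Level 15-19 × Category Serious = 50-60 months.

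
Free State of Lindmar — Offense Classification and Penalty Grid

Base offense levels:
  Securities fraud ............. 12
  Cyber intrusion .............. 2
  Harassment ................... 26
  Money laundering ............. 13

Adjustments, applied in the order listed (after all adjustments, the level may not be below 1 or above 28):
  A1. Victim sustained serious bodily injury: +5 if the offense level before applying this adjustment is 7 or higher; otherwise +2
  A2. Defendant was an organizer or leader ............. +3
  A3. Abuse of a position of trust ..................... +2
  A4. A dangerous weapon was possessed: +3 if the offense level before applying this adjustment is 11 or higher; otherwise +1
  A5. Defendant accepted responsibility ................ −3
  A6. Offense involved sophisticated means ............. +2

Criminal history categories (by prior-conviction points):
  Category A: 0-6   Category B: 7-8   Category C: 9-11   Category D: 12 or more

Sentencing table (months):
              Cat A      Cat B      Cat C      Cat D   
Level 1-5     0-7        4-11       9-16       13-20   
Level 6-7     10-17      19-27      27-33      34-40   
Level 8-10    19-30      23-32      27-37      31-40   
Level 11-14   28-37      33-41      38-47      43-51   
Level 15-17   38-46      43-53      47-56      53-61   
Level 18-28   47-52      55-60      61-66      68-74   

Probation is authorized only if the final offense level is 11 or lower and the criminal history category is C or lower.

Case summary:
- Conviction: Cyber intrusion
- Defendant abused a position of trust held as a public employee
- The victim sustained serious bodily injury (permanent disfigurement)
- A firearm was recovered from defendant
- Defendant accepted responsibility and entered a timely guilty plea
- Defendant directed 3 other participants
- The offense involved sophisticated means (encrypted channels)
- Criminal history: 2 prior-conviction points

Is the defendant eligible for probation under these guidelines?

Base offense level for cyber intrusion: 2.
A1 applies (level before this adjustment is 2 < 7, so +2): 2 + 2 = 4.
A2 applies: 4 + 3 = 7.
A3 applies: 7 + 2 = 9.
A4 applies (level before this adjustment is 9 < 11, so +1): 9 + 1 = 10.
A5 applies: 10 − 3 = 7.
A6 applies: 7 + 2 = 9.
Final offense level: 9.
Criminal history: 2 prior points → Category A (0-6).
Level 9 falls in the 8-10 band.
Grid: Level 8-10 × Category A = 19-30 months.
Probation check: level 9 ≤ 11 and category A ≤ C → eligible.

Yes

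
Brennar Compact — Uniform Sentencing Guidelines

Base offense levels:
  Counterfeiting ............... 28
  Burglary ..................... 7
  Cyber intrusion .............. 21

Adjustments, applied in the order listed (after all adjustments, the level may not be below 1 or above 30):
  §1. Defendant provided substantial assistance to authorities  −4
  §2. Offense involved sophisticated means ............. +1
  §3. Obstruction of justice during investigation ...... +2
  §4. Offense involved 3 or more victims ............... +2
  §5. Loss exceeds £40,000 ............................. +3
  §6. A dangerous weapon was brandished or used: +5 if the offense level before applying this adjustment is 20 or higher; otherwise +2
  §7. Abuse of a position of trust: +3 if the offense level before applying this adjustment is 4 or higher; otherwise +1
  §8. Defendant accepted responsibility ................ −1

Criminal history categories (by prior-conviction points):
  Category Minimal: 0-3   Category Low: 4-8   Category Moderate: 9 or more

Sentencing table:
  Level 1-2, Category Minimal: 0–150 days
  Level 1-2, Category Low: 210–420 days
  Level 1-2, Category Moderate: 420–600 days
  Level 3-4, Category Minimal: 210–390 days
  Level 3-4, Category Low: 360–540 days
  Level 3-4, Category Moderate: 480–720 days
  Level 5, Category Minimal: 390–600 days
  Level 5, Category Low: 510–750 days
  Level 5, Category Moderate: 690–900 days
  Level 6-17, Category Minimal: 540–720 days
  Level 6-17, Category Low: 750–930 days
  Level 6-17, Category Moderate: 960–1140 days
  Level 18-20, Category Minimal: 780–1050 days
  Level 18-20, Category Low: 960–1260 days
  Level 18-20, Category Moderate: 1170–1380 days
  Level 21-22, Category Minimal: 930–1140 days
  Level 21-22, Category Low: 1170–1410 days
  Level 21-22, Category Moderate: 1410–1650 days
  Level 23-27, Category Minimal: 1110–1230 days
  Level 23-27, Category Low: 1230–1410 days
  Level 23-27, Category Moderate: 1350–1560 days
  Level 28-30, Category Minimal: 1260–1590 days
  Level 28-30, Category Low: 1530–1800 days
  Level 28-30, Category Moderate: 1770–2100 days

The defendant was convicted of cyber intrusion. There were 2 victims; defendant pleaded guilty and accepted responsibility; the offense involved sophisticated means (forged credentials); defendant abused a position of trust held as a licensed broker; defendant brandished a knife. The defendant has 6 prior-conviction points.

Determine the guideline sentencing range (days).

Base offense level for cyber intrusion: 21.
§2 applies: 21 + 1 = 22.
§6 applies (level before this adjustment is 22 ≥ 20, so +5): 22 + 5 = 27.
§7 applies (level before this adjustment is 27 ≥ 4, so +3): 27 + 3 = 30.
§8 applies: 30 − 1 = 29.
Final offense level: 29.
Criminal history: 6 prior points → Category Low (4-8).
Level 29 falls in the 28-30 band.
Grid: Level 28-30 × Category Low = 1530-1800 days.

1530-1800 days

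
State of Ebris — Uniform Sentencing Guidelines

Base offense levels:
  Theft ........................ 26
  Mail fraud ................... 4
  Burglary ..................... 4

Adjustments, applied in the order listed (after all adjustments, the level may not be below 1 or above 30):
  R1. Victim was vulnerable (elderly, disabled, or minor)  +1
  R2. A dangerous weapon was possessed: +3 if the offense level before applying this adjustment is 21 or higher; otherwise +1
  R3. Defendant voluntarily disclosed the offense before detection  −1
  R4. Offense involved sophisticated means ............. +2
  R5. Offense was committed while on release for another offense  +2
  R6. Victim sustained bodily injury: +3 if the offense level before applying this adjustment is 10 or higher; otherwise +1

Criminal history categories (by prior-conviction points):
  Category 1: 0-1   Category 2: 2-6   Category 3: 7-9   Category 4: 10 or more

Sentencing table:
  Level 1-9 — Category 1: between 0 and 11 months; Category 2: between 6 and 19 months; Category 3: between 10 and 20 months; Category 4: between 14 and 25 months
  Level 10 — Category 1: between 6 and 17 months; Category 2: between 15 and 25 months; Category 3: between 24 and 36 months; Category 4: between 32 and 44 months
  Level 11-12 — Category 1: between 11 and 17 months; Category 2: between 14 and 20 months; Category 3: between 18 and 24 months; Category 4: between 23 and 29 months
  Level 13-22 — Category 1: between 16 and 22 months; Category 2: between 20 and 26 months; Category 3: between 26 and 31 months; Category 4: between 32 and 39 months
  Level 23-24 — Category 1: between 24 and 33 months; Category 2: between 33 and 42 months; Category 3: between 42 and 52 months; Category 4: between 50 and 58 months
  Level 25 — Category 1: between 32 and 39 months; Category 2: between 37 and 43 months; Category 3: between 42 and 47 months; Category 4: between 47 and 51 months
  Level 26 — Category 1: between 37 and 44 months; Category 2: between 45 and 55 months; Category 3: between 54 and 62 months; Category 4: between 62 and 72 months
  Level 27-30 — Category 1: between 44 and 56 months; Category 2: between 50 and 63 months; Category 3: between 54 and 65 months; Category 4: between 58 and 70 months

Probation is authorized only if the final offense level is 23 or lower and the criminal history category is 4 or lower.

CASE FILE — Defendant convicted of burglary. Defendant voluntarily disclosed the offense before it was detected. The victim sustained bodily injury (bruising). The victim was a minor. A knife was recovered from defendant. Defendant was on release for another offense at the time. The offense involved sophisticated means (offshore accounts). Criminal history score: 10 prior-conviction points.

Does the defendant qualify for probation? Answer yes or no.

Base offense level for burglary: 4.
R1 applies: 4 + 1 = 5.
R2 applies (level before this adjustment is 5 < 21, so +1): 5 + 1 = 6.
R3 applies: 6 − 1 = 5.
R4 applies: 5 + 2 = 7.
R5 applies: 7 + 2 = 9.
R6 applies (level before this adjustment is 9 < 10, so +1): 9 + 1 = 10.
Final offense level: 10.
Criminal history: 10 prior points → Category 4 (10+).
Level 10 falls in the 10 band.
Grid: Level 10 × Category 4 = 32-44 months.
Probation check: level 10 ≤ 23 and category 4 ≤ 4 → eligible.

Yes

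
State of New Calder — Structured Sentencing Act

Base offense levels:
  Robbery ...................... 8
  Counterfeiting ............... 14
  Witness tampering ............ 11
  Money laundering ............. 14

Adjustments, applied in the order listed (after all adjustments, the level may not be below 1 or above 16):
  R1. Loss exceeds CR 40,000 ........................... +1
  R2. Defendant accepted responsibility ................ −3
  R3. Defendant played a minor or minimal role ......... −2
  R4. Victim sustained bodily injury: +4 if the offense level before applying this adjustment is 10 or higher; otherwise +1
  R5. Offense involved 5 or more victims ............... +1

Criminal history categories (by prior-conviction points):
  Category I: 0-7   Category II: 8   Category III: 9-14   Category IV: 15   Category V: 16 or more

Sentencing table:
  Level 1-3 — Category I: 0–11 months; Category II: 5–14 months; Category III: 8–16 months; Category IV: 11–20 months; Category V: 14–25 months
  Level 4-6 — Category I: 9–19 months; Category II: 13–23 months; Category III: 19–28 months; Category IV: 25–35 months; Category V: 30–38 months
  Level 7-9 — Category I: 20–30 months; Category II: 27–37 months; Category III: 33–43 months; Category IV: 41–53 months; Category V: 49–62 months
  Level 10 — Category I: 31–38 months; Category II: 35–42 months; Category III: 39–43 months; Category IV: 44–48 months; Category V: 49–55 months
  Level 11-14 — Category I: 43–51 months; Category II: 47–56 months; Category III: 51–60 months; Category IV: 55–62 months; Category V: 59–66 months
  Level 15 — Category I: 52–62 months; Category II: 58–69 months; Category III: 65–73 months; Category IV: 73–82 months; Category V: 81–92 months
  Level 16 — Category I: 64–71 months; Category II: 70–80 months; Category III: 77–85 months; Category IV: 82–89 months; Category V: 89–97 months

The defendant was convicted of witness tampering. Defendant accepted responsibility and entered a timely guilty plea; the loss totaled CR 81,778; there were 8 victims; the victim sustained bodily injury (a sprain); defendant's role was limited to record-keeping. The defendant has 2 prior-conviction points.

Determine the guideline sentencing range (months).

Base offense level for witness tampering: 11.
R1 applies: 11 + 1 = 12.
R2 applies: 12 − 3 = 9.
R3 applies: 9 − 2 = 7.
R4 applies (level before this adjustment is 7 < 10, so +1): 7 + 1 = 8.
R5 applies: 8 + 1 = 9.
Final offense level: 9.
Criminal history: 2 prior points → Category I (0-7).
Level 9 falls in the 7-9 band.
Grid: Level 7-9 × Category I = 20-30 months.

20-30 months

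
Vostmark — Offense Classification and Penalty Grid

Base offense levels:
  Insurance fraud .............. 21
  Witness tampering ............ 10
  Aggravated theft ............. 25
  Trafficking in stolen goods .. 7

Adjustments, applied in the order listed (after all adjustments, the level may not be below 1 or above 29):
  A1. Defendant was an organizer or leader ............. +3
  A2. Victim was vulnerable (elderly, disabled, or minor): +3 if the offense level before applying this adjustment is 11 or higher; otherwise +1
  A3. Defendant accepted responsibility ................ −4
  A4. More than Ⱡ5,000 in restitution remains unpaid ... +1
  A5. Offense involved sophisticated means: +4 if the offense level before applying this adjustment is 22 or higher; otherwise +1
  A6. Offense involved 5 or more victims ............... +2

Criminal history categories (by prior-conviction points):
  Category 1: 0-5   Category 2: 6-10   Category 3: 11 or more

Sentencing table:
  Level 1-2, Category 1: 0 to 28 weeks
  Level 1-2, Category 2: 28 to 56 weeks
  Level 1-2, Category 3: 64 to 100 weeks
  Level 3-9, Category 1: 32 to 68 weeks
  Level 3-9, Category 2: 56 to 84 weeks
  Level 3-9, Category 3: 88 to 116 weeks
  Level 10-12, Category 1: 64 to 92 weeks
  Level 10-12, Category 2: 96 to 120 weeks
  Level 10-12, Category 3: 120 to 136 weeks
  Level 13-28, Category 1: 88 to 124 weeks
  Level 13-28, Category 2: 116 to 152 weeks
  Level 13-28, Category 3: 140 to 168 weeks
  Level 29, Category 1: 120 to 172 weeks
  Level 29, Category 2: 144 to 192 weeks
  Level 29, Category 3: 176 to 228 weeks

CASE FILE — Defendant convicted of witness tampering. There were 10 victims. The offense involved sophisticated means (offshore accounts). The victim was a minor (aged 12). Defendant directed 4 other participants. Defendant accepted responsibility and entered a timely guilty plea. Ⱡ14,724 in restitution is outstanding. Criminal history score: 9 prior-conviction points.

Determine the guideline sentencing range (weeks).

116-152 weeks

Base offense level for witness tampering: 10.
A1 applies: 10 + 3 = 13.
A2 applies (level before this adjustment is 13 ≥ 11, so +3): 13 + 3 = 16.
A3 applies: 16 − 4 = 12.
A4 applies: 12 + 1 = 13.
A5 applies (level before this adjustment is 13 < 22, so +1): 13 + 1 = 14.
A6 applies: 14 + 2 = 16.
Final offense level: 16.
Criminal history: 9 prior points → Category 2 (6-10).
Level 16 falls in the 13-28 band.
Grid: Level 13-28 × Category 2 = 116-152 weeks.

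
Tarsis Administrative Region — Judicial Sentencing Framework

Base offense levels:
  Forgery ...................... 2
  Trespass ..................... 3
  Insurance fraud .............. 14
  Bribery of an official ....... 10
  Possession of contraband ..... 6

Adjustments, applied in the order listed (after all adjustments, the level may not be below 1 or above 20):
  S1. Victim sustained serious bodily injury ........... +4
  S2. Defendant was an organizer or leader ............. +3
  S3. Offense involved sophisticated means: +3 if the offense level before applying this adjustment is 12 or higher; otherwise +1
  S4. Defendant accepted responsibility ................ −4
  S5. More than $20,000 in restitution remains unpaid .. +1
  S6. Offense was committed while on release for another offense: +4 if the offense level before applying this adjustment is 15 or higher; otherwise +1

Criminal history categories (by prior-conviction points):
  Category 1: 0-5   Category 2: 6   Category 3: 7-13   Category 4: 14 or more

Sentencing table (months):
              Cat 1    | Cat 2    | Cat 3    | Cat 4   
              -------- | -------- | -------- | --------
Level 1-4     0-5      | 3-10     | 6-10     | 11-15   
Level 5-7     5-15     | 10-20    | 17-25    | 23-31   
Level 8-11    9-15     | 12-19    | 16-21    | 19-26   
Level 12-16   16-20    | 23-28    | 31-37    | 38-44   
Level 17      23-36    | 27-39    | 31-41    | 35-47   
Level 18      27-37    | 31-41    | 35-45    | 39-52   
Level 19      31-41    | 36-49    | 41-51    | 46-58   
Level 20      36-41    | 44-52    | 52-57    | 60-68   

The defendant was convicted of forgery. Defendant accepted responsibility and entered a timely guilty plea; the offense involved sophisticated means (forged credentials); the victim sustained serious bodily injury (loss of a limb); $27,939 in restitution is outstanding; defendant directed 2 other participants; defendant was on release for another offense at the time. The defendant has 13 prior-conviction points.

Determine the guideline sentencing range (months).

16-21 months

Base offense level for forgery: 2.
S1 applies: 2 + 4 = 6.
S2 applies: 6 + 3 = 9.
S3 applies (level before this adjustment is 9 < 12, so +1): 9 + 1 = 10.
S4 applies: 10 − 4 = 6.
S5 applies: 6 + 1 = 7.
S6 applies (level before this adjustment is 7 < 15, so +1): 7 + 1 = 8.
Final offense level: 8.
Criminal history: 13 prior points → Category 3 (7-13).
Level 8 falls in the 8-11 band.
Grid: Level 8-11 × Category 3 = 16-21 months.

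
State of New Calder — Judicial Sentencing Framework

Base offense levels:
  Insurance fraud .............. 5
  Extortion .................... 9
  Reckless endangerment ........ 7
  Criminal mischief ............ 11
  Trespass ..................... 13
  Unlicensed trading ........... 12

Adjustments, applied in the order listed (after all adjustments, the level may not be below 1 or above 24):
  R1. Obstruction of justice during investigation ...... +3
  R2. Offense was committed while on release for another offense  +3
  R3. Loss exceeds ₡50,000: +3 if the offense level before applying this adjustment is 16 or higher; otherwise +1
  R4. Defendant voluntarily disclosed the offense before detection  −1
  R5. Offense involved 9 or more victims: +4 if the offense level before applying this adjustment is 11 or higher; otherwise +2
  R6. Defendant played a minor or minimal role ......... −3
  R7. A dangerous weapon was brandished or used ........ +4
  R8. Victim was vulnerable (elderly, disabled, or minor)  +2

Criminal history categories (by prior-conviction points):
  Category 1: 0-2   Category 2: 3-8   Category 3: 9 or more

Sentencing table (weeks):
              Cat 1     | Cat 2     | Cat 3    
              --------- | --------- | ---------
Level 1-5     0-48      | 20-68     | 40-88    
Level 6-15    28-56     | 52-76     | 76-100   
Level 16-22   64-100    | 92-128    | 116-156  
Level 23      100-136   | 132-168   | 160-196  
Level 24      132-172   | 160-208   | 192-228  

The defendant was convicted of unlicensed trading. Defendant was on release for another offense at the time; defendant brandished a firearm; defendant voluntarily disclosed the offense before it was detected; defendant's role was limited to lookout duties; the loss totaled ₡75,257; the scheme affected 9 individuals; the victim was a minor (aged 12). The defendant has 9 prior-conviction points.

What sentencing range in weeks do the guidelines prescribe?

Base offense level for unlicensed trading: 12.
R2 applies: 12 + 3 = 15.
R3 applies (level before this adjustment is 15 < 16, so +1): 15 + 1 = 16.
R4 applies: 16 − 1 = 15.
R5 applies (level before this adjustment is 15 ≥ 11, so +4): 15 + 4 = 19.
R6 applies: 19 − 3 = 16.
R7 applies: 16 + 4 = 20.
R8 applies: 20 + 2 = 22.
Final offense level: 22.
Criminal history: 9 prior points → Category 3 (9+).
Level 22 falls in the 16-22 band.
Grid: Level 16-22 × Category 3 = 116-156 weeks.

116-156 weeks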